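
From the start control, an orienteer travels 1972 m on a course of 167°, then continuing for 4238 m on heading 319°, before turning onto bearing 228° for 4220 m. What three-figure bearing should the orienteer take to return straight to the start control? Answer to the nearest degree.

Leg 1 (167°, 1972 m): east 1972 sin 167° = 443.60, north 1972 cos 167° = -1921.46
Leg 2 (319°, 4238 m): east 4238 sin 319° = -2780.38, north 4238 cos 319° = 3198.46
Leg 3 (228°, 4220 m): east 4220 sin 228° = -3136.07, north 4220 cos 228° = -2823.73
Net displacement: -5472.85 east, -1546.73 north. Direction back to start is (5472.85, 1546.73): bearing = atan2(5472.85, 1546.73) mod 360° = 74.22° ≈ 074°.

074°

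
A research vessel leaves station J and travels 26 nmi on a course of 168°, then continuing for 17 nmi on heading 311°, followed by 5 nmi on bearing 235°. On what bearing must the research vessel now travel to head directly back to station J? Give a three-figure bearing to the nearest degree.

Leg 1 (168°, 26 nmi): east 26 sin 168° = 5.41, north 26 cos 168° = -25.43
Leg 2 (311°, 17 nmi): east 17 sin 311° = -12.83, north 17 cos 311° = 11.15
Leg 3 (235°, 5 nmi): east 5 sin 235° = -4.10, north 5 cos 235° = -2.87
Net displacement: -11.52 east, -17.15 north. Direction back to start is (11.52, 17.15): bearing = atan2(11.52, 17.15) mod 360° = 33.90° ≈ 034°.

034°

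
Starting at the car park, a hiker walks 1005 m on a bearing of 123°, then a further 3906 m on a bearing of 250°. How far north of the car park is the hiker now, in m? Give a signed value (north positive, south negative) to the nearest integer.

-1883 m

Leg 1 (123°, 1005 m): east 1005 sin 123° = 842.86, north 1005 cos 123° = -547.36
Leg 2 (250°, 3906 m): east 3906 sin 250° = -3670.44, north 3906 cos 250° = -1335.93
Net north component: -1883.29 m.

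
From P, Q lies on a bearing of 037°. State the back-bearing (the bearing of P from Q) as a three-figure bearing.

Back-bearing = 037° + 180° = 217°.

217°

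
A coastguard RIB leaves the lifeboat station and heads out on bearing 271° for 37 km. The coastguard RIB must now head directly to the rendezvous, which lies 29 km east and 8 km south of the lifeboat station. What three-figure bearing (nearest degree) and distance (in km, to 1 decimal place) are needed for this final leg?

097°, 66.6 km

Leg 1 (271°, 37 km): east 37 sin 271° = -36.99, north 37 cos 271° = 0.65
Current position: (-36.99, 0.65). Target: (29, -8). Remaining: Δeast = 65.99, Δnorth = -8.65.
Bearing = atan2(65.99, -8.65) mod 360° = 97.46°; distance = √((65.99)² + (-8.65)²) = 66.558 km.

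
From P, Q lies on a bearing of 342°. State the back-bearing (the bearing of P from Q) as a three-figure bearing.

162°

Back-bearing = 342° − 180° = 162°.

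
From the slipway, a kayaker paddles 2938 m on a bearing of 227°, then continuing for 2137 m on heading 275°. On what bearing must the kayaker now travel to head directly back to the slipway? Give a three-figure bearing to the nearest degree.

Leg 1 (227°, 2938 m): east 2938 sin 227° = -2148.72, north 2938 cos 227° = -2003.71
Leg 2 (275°, 2137 m): east 2137 sin 275° = -2128.87, north 2137 cos 275° = 186.25
Net displacement: -4277.59 east, -1817.46 north. Direction back to start is (4277.59, 1817.46): bearing = atan2(4277.59, 1817.46) mod 360° = 66.98° ≈ 067°.

067°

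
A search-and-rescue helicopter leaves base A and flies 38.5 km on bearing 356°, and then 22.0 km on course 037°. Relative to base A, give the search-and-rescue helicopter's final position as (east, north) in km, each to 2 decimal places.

(10.55, 55.98)

Leg 1 (356°, 38.5 km): east 38.5 sin 356° = -2.69, north 38.5 cos 356° = 38.41
Leg 2 (037°, 22.0 km): east 22.0 sin 37° = 13.24, north 22.0 cos 37° = 17.57
Summing: 10.55 km east, 55.98 km north → (10.55, 55.98).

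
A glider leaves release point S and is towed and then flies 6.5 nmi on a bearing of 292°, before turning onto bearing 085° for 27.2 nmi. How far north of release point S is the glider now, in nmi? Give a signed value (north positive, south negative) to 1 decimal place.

4.8 nmi

Leg 1 (292°, 6.5 nmi): east 6.5 sin 292° = -6.03, north 6.5 cos 292° = 2.43
Leg 2 (085°, 27.2 nmi): east 27.2 sin 85° = 27.10, north 27.2 cos 85° = 2.37
Net north component: 4.81 nmi.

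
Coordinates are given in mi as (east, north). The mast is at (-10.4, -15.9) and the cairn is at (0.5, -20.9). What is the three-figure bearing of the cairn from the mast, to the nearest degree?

115°

Δeast = 0.5 − -10.4 = 10.90; Δnorth = -20.9 − -15.9 = -5.00.
Bearing = atan2(Δeast, Δnorth) mod 360° = 114.64° ≈ 115°.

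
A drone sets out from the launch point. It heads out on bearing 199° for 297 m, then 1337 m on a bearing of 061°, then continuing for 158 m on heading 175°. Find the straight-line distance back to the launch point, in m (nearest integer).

1107 m

Leg 1 (199°, 297 m): east 297 sin 199° = -96.69, north 297 cos 199° = -280.82
Leg 2 (061°, 1337 m): east 1337 sin 61° = 1169.37, north 1337 cos 61° = 648.19
Leg 3 (175°, 158 m): east 158 sin 175° = 13.77, north 158 cos 175° = -157.40
Net: 1086.44 east, 209.97 north. Distance = √((1086.44)² + (209.97)²) = 1106.548 m.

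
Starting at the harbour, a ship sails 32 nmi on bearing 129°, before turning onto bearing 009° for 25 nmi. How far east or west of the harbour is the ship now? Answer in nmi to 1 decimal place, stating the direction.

28.8 nmi east

Leg 1 (129°, 32 nmi): east 32 sin 129° = 24.87, north 32 cos 129° = -20.14
Leg 2 (009°, 25 nmi): east 25 sin 9° = 3.91, north 25 cos 9° = 24.69
Net east component: 28.78 nmi.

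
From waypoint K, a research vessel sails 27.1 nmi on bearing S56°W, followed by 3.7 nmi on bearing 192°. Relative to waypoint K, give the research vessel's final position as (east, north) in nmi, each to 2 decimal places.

Leg 1 (S56°W, 27.1 nmi): east 27.1 sin 236° = -22.47, north 27.1 cos 236° = -15.15
Leg 2 (192°, 3.7 nmi): east 3.7 sin 192° = -0.77, north 3.7 cos 192° = -3.62
Summing: -23.24 nmi east, -18.77 nmi north → (-23.24, -18.77).

(-23.24, -18.77)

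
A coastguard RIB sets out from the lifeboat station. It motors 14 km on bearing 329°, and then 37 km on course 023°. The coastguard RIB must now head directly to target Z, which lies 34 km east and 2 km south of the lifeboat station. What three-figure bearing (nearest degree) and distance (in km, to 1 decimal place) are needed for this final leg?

Leg 1 (329°, 14 km): east 14 sin 329° = -7.21, north 14 cos 329° = 12.00
Leg 2 (023°, 37 km): east 37 sin 23° = 14.46, north 37 cos 23° = 34.06
Current position: (7.25, 46.06). Target: (34, -2). Remaining: Δeast = 26.75, Δnorth = -48.06.
Bearing = atan2(26.75, -48.06) mod 360° = 150.90°; distance = √((26.75)² + (-48.06)²) = 55.004 km.

151°, 55.0 km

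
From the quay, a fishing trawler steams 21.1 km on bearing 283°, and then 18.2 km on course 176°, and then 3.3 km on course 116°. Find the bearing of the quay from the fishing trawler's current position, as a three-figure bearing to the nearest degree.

Leg 1 (283°, 21.1 km): east 21.1 sin 283° = -20.56, north 21.1 cos 283° = 4.75
Leg 2 (176°, 18.2 km): east 18.2 sin 176° = 1.27, north 18.2 cos 176° = -18.16
Leg 3 (116°, 3.3 km): east 3.3 sin 116° = 2.97, north 3.3 cos 116° = -1.45
Net displacement: -16.32 east, -14.86 north. Direction back to start is (16.32, 14.86): bearing = atan2(16.32, 14.86) mod 360° = 47.70° ≈ 048°.

048°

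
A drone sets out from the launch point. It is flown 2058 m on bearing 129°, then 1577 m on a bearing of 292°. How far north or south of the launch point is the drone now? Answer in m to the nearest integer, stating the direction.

Leg 1 (129°, 2058 m): east 2058 sin 129° = 1599.37, north 2058 cos 129° = -1295.14
Leg 2 (292°, 1577 m): east 1577 sin 292° = -1462.17, north 1577 cos 292° = 590.75
Net north component: -704.39 m.

704 m south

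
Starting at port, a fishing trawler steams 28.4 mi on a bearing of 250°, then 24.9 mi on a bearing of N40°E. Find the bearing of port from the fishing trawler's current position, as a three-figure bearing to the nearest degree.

Leg 1 (250°, 28.4 mi): east 28.4 sin 250° = -26.69, north 28.4 cos 250° = -9.71
Leg 2 (N40°E, 24.9 mi): east 24.9 sin 40° = 16.01, north 24.9 cos 40° = 19.07
Net displacement: -10.68 east, 9.36 north. Direction back to start is (10.68, -9.36): bearing = atan2(10.68, -9.36) mod 360° = 131.23° ≈ 131°.

131°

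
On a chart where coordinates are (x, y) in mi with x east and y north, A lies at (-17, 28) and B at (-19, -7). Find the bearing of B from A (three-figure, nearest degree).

183°

Δeast = -19 − -17 = -2.00; Δnorth = -7 − 28 = -35.00.
Bearing = atan2(Δeast, Δnorth) mod 360° = 183.27° ≈ 183°.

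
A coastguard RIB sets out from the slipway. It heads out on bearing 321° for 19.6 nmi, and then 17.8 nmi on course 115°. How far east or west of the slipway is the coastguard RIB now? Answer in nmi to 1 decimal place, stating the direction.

3.8 nmi east

Leg 1 (321°, 19.6 nmi): east 19.6 sin 321° = -12.33, north 19.6 cos 321° = 15.23
Leg 2 (115°, 17.8 nmi): east 17.8 sin 115° = 16.13, north 17.8 cos 115° = -7.52
Net east component: 3.80 nmi.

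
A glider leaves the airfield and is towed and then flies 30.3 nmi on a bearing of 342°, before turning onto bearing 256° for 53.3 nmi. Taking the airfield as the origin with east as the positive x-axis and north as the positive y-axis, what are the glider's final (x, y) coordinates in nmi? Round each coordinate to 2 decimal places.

(-61.08, 15.92)

Leg 1 (342°, 30.3 nmi): east 30.3 sin 342° = -9.36, north 30.3 cos 342° = 28.82
Leg 2 (256°, 53.3 nmi): east 53.3 sin 256° = -51.72, north 53.3 cos 256° = -12.89
Summing: -61.08 nmi east, 15.92 nmi north → (-61.08, 15.92).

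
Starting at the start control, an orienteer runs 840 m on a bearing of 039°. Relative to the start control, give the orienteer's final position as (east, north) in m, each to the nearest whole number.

Leg 1 (039°, 840 m): east 840 sin 39° = 528.63, north 840 cos 39° = 652.80
Summing: 528.63 m east, 652.80 m north → (529, 653).

(529, 653)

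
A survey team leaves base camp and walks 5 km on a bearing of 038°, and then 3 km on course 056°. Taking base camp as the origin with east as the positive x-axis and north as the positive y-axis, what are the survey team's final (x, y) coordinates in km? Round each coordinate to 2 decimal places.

Leg 1 (038°, 5 km): east 5 sin 38° = 3.08, north 5 cos 38° = 3.94
Leg 2 (056°, 3 km): east 3 sin 56° = 2.49, north 3 cos 56° = 1.68
Summing: 5.57 km east, 5.62 km north → (5.57, 5.62).

(5.57, 5.62)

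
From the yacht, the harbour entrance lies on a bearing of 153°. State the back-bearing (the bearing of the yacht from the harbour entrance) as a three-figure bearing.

333°

Back-bearing = 153° + 180° = 333°.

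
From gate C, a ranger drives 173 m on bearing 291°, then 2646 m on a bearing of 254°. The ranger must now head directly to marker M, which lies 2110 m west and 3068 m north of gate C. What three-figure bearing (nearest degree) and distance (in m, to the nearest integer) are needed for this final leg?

009°, 3782 m

Leg 1 (291°, 173 m): east 173 sin 291° = -161.51, north 173 cos 291° = 62.00
Leg 2 (254°, 2646 m): east 2646 sin 254° = -2543.50, north 2646 cos 254° = -729.34
Current position: (-2705.01, -667.34). Target: (-2110, 3068). Remaining: Δeast = 595.01, Δnorth = 3735.34.
Bearing = atan2(595.01, 3735.34) mod 360° = 9.05°; distance = √((595.01)² + (3735.34)²) = 3782.432 m.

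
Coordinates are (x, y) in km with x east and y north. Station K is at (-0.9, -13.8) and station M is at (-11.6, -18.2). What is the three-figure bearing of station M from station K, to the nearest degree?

Δeast = -11.6 − -0.9 = -10.70; Δnorth = -18.2 − -13.8 = -4.40.
Bearing = atan2(Δeast, Δnorth) mod 360° = 247.65° ≈ 248°.

248°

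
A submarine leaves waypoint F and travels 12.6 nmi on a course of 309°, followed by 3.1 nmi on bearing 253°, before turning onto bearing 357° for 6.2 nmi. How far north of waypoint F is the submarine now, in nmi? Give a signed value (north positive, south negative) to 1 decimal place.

13.2 nmi

Leg 1 (309°, 12.6 nmi): east 12.6 sin 309° = -9.79, north 12.6 cos 309° = 7.93
Leg 2 (253°, 3.1 nmi): east 3.1 sin 253° = -2.96, north 3.1 cos 253° = -0.91
Leg 3 (357°, 6.2 nmi): east 6.2 sin 357° = -0.32, north 6.2 cos 357° = 6.19
Net north component: 13.21 nmi.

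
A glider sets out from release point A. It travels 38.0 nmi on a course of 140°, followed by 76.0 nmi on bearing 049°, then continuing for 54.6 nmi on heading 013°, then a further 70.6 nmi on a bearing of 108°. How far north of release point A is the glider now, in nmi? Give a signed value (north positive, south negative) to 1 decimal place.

Leg 1 (140°, 38.0 nmi): east 38.0 sin 140° = 24.43, north 38.0 cos 140° = -29.11
Leg 2 (049°, 76.0 nmi): east 76.0 sin 49° = 57.36, north 76.0 cos 49° = 49.86
Leg 3 (013°, 54.6 nmi): east 54.6 sin 13° = 12.28, north 54.6 cos 13° = 53.20
Leg 4 (108°, 70.6 nmi): east 70.6 sin 108° = 67.14, north 70.6 cos 108° = -21.82
Net north component: 52.13 nmi.

52.1 nmi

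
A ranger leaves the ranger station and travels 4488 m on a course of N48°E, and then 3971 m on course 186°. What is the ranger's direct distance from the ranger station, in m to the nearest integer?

Leg 1 (N48°E, 4488 m): east 4488 sin 48° = 3335.23, north 4488 cos 48° = 3003.06
Leg 2 (186°, 3971 m): east 3971 sin 186° = -415.08, north 3971 cos 186° = -3949.25
Net: 2920.15 east, -946.19 north. Distance = √((2920.15)² + (-946.19)²) = 3069.618 m.

3070 m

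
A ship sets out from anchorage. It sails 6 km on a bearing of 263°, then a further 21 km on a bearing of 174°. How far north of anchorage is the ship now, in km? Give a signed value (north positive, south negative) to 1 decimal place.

-21.6 km

Leg 1 (263°, 6 km): east 6 sin 263° = -5.96, north 6 cos 263° = -0.73
Leg 2 (174°, 21 km): east 21 sin 174° = 2.20, north 21 cos 174° = -20.88
Net north component: -21.62 km.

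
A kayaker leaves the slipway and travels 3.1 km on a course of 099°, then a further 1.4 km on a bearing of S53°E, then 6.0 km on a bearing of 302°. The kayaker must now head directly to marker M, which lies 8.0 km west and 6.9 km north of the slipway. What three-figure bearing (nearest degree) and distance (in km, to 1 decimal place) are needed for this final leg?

305°, 8.7 km

Leg 1 (099°, 3.1 km): east 3.1 sin 99° = 3.06, north 3.1 cos 99° = -0.48
Leg 2 (S53°E, 1.4 km): east 1.4 sin 127° = 1.12, north 1.4 cos 127° = -0.84
Leg 3 (302°, 6.0 km): east 6.0 sin 302° = -5.09, north 6.0 cos 302° = 3.18
Current position: (-0.91, 1.85). Target: (-8.0, 6.9). Remaining: Δeast = -7.09, Δnorth = 5.05.
Bearing = atan2(-7.09, 5.05) mod 360° = 305.44°; distance = √((-7.09)² + (5.05)²) = 8.705 km.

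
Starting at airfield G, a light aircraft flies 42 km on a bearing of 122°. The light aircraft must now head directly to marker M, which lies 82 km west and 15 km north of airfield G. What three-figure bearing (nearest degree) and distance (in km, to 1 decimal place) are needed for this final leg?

288°, 123.4 km

Leg 1 (122°, 42 km): east 42 sin 122° = 35.62, north 42 cos 122° = -22.26
Current position: (35.62, -22.26). Target: (-82, 15). Remaining: Δeast = -117.62, Δnorth = 37.26.
Bearing = atan2(-117.62, 37.26) mod 360° = 287.58°; distance = √((-117.62)² + (37.26)²) = 123.378 km.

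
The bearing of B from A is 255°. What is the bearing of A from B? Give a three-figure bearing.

075°

Back-bearing = 255° − 180° = 075°.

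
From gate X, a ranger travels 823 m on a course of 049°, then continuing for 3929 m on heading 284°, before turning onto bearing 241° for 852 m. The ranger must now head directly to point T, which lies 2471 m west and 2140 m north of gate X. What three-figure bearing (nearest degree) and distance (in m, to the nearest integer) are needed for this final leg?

054°, 1810 m

Leg 1 (049°, 823 m): east 823 sin 49° = 621.13, north 823 cos 49° = 539.94
Leg 2 (284°, 3929 m): east 3929 sin 284° = -3812.29, north 3929 cos 284° = 950.51
Leg 3 (241°, 852 m): east 852 sin 241° = -745.18, north 852 cos 241° = -413.06
Current position: (-3936.34, 1077.39). Target: (-2471, 2140). Remaining: Δeast = 1465.34, Δnorth = 1062.61.
Bearing = atan2(1465.34, 1062.61) mod 360° = 54.05°; distance = √((1465.34)² + (1062.61)²) = 1810.074 m.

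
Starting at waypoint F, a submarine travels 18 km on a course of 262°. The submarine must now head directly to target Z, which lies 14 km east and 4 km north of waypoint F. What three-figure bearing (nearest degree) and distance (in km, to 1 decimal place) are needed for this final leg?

078°, 32.5 km

Leg 1 (262°, 18 km): east 18 sin 262° = -17.82, north 18 cos 262° = -2.51
Current position: (-17.82, -2.51). Target: (14, 4). Remaining: Δeast = 31.82, Δnorth = 6.51.
Bearing = atan2(31.82, 6.51) mod 360° = 78.45°; distance = √((31.82)² + (6.51)²) = 32.483 km.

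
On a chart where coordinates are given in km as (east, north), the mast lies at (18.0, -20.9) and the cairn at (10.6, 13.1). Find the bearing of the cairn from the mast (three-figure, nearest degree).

Δeast = 10.6 − 18.0 = -7.40; Δnorth = 13.1 − -20.9 = 34.00.
Bearing = atan2(Δeast, Δnorth) mod 360° = 347.72° ≈ 348°.

348°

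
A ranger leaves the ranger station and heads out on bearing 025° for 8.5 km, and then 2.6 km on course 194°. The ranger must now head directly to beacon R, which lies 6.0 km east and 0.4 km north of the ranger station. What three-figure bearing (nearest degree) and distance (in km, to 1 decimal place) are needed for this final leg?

148°, 5.7 km

Leg 1 (025°, 8.5 km): east 8.5 sin 25° = 3.59, north 8.5 cos 25° = 7.70
Leg 2 (194°, 2.6 km): east 2.6 sin 194° = -0.63, north 2.6 cos 194° = -2.52
Current position: (2.96, 5.18). Target: (6.0, 0.4). Remaining: Δeast = 3.04, Δnorth = -4.78.
Bearing = atan2(3.04, -4.78) mod 360° = 147.58°; distance = √((3.04)² + (-4.78)²) = 5.664 km.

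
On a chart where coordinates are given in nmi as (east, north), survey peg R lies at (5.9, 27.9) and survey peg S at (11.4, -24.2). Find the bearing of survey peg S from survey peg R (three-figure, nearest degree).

174°

Δeast = 11.4 − 5.9 = 5.50; Δnorth = -24.2 − 27.9 = -52.10.
Bearing = atan2(Δeast, Δnorth) mod 360° = 173.97° ≈ 174°.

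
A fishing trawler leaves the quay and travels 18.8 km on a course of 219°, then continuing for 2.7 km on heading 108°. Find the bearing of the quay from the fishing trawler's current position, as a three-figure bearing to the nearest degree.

031°

Leg 1 (219°, 18.8 km): east 18.8 sin 219° = -11.83, north 18.8 cos 219° = -14.61
Leg 2 (108°, 2.7 km): east 2.7 sin 108° = 2.57, north 2.7 cos 108° = -0.83
Net displacement: -9.26 east, -15.44 north. Direction back to start is (9.26, 15.44): bearing = atan2(9.26, 15.44) mod 360° = 30.95° ≈ 031°.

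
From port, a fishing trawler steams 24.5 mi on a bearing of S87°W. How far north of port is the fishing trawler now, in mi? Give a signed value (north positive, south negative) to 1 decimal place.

Leg 1 (S87°W, 24.5 mi): east 24.5 sin 267° = -24.47, north 24.5 cos 267° = -1.28
Net north component: -1.28 mi.

-1.3 mi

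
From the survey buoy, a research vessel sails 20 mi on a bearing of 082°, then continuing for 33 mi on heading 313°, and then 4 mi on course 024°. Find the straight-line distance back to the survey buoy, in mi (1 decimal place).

29.1 mi

Leg 1 (082°, 20 mi): east 20 sin 82° = 19.81, north 20 cos 82° = 2.78
Leg 2 (313°, 33 mi): east 33 sin 313° = -24.13, north 33 cos 313° = 22.51
Leg 3 (024°, 4 mi): east 4 sin 24° = 1.63, north 4 cos 24° = 3.65
Net: -2.70 east, 28.94 north. Distance = √((-2.70)² + (28.94)²) = 29.069 mi.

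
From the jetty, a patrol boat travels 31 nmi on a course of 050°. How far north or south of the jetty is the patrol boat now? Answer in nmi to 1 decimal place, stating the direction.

Leg 1 (050°, 31 nmi): east 31 sin 50° = 23.75, north 31 cos 50° = 19.93
Net north component: 19.93 nmi.

19.9 nmi north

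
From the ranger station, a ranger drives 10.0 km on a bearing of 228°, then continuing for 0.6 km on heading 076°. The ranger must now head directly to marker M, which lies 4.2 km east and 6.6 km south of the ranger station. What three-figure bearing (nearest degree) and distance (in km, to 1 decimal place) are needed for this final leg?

Leg 1 (228°, 10.0 km): east 10.0 sin 228° = -7.43, north 10.0 cos 228° = -6.69
Leg 2 (076°, 0.6 km): east 0.6 sin 76° = 0.58, north 0.6 cos 76° = 0.15
Current position: (-6.85, -6.55). Target: (4.2, -6.6). Remaining: Δeast = 11.05, Δnorth = -0.05.
Bearing = atan2(11.05, -0.05) mod 360° = 90.28°; distance = √((11.05)² + (-0.05)²) = 11.049 km.

090°, 11.0 km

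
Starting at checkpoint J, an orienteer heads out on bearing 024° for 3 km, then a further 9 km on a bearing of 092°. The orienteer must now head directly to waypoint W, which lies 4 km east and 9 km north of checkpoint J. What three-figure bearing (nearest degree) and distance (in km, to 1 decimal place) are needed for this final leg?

Leg 1 (024°, 3 km): east 3 sin 24° = 1.22, north 3 cos 24° = 2.74
Leg 2 (092°, 9 km): east 9 sin 92° = 8.99, north 9 cos 92° = -0.31
Current position: (10.21, 2.43). Target: (4, 9). Remaining: Δeast = -6.21, Δnorth = 6.57.
Bearing = atan2(-6.21, 6.57) mod 360° = 316.61°; distance = √((-6.21)² + (6.57)²) = 9.046 km.

317°, 9.0 km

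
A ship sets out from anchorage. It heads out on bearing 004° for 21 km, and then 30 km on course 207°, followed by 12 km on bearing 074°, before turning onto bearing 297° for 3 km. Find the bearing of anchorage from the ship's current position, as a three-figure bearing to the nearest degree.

Leg 1 (004°, 21 km): east 21 sin 4° = 1.46, north 21 cos 4° = 20.95
Leg 2 (207°, 30 km): east 30 sin 207° = -13.62, north 30 cos 207° = -26.73
Leg 3 (074°, 12 km): east 12 sin 74° = 11.54, north 12 cos 74° = 3.31
Leg 4 (297°, 3 km): east 3 sin 297° = -2.67, north 3 cos 297° = 1.36
Net displacement: -3.29 east, -1.11 north. Direction back to start is (3.29, 1.11): bearing = atan2(3.29, 1.11) mod 360° = 71.34° ≈ 071°.

071°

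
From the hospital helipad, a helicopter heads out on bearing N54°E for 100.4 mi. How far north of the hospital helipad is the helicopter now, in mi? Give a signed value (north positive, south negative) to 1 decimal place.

Leg 1 (N54°E, 100.4 mi): east 100.4 sin 54° = 81.23, north 100.4 cos 54° = 59.01
Net north component: 59.01 mi.

59.0 mi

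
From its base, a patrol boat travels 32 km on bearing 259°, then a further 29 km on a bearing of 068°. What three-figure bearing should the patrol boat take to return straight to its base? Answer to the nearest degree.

136°

Leg 1 (259°, 32 km): east 32 sin 259° = -31.41, north 32 cos 259° = -6.11
Leg 2 (068°, 29 km): east 29 sin 68° = 26.89, north 29 cos 68° = 10.86
Net displacement: -4.52 east, 4.76 north. Direction back to start is (4.52, -4.76): bearing = atan2(4.52, -4.76) mod 360° = 136.44° ≈ 136°.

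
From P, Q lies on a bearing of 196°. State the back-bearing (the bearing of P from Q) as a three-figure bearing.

016°

Back-bearing = 196° − 180° = 016°.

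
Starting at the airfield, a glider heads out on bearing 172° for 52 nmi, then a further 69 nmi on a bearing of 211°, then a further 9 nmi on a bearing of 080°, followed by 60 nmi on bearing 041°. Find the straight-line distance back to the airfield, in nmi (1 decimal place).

66.8 nmi

Leg 1 (172°, 52 nmi): east 52 sin 172° = 7.24, north 52 cos 172° = -51.49
Leg 2 (211°, 69 nmi): east 69 sin 211° = -35.54, north 69 cos 211° = -59.14
Leg 3 (080°, 9 nmi): east 9 sin 80° = 8.86, north 9 cos 80° = 1.56
Leg 4 (041°, 60 nmi): east 60 sin 41° = 39.36, north 60 cos 41° = 45.28
Net: 19.93 east, -63.79 north. Distance = √((19.93)² + (-63.79)²) = 66.833 nmi.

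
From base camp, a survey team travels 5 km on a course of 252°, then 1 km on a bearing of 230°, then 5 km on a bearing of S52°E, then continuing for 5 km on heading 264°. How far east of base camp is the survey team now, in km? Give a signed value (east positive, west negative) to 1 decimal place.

Leg 1 (252°, 5 km): east 5 sin 252° = -4.76, north 5 cos 252° = -1.55
Leg 2 (230°, 1 km): east 1 sin 230° = -0.77, north 1 cos 230° = -0.64
Leg 3 (S52°E, 5 km): east 5 sin 128° = 3.94, north 5 cos 128° = -3.08
Leg 4 (264°, 5 km): east 5 sin 264° = -4.97, north 5 cos 264° = -0.52
Net east component: -6.55 km.

-6.6 km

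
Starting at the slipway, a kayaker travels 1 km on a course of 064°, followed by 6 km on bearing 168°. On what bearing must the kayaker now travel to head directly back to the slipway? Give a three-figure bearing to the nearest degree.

338°

Leg 1 (064°, 1 km): east 1 sin 64° = 0.90, north 1 cos 64° = 0.44
Leg 2 (168°, 6 km): east 6 sin 168° = 1.25, north 6 cos 168° = -5.87
Net displacement: 2.15 east, -5.43 north. Direction back to start is (-2.15, 5.43): bearing = atan2(-2.15, 5.43) mod 360° = 338.43° ≈ 338°.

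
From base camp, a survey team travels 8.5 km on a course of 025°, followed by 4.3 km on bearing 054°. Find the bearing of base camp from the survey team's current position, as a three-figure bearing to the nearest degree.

215°

Leg 1 (025°, 8.5 km): east 8.5 sin 25° = 3.59, north 8.5 cos 25° = 7.70
Leg 2 (054°, 4.3 km): east 4.3 sin 54° = 3.48, north 4.3 cos 54° = 2.53
Net displacement: 7.07 east, 10.23 north. Direction back to start is (-7.07, -10.23): bearing = atan2(-7.07, -10.23) mod 360° = 214.65° ≈ 215°.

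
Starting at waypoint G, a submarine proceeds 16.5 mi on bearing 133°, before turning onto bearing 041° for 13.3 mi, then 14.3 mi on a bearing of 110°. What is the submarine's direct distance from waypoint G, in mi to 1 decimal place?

Leg 1 (133°, 16.5 mi): east 16.5 sin 133° = 12.07, north 16.5 cos 133° = -11.25
Leg 2 (041°, 13.3 mi): east 13.3 sin 41° = 8.73, north 13.3 cos 41° = 10.04
Leg 3 (110°, 14.3 mi): east 14.3 sin 110° = 13.44, north 14.3 cos 110° = -4.89
Net: 34.23 east, -6.11 north. Distance = √((34.23)² + (-6.11)²) = 34.771 mi.

34.8 mi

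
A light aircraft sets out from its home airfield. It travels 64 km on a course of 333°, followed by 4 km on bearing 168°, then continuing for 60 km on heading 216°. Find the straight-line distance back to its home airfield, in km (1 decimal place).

63.7 km

Leg 1 (333°, 64 km): east 64 sin 333° = -29.06, north 64 cos 333° = 57.02
Leg 2 (168°, 4 km): east 4 sin 168° = 0.83, north 4 cos 168° = -3.91
Leg 3 (216°, 60 km): east 60 sin 216° = -35.27, north 60 cos 216° = -48.54
Net: -63.49 east, 4.57 north. Distance = √((-63.49)² + (4.57)²) = 63.655 km.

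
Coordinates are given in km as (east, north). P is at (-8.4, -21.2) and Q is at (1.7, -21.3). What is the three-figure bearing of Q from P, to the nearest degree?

Δeast = 1.7 − -8.4 = 10.10; Δnorth = -21.3 − -21.2 = -0.10.
Bearing = atan2(Δeast, Δnorth) mod 360° = 90.57° ≈ 091°.

091°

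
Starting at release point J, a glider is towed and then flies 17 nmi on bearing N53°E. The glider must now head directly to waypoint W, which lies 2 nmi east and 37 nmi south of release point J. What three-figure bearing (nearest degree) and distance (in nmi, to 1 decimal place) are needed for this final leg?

194°, 48.6 nmi

Leg 1 (N53°E, 17 nmi): east 17 sin 53° = 13.58, north 17 cos 53° = 10.23
Current position: (13.58, 10.23). Target: (2, -37). Remaining: Δeast = -11.58, Δnorth = -47.23.
Bearing = atan2(-11.58, -47.23) mod 360° = 193.77°; distance = √((-11.58)² + (-47.23)²) = 48.629 nmi.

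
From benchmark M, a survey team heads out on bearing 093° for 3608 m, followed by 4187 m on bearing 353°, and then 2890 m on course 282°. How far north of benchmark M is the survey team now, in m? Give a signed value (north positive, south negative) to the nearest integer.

4568 m

Leg 1 (093°, 3608 m): east 3608 sin 93° = 3603.06, north 3608 cos 93° = -188.83
Leg 2 (353°, 4187 m): east 4187 sin 353° = -510.27, north 4187 cos 353° = 4155.79
Leg 3 (282°, 2890 m): east 2890 sin 282° = -2826.85, north 2890 cos 282° = 600.86
Net north component: 4567.83 m.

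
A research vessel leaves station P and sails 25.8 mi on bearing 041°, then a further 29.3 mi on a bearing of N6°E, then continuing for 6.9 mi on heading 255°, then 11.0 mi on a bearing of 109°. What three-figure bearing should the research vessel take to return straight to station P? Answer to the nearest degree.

Leg 1 (041°, 25.8 mi): east 25.8 sin 41° = 16.93, north 25.8 cos 41° = 19.47
Leg 2 (N6°E, 29.3 mi): east 29.3 sin 6° = 3.06, north 29.3 cos 6° = 29.14
Leg 3 (255°, 6.9 mi): east 6.9 sin 255° = -6.66, north 6.9 cos 255° = -1.79
Leg 4 (109°, 11.0 mi): east 11.0 sin 109° = 10.40, north 11.0 cos 109° = -3.58
Net displacement: 23.72 east, 43.24 north. Direction back to start is (-23.72, -43.24): bearing = atan2(-23.72, -43.24) mod 360° = 208.75° ≈ 209°.

209°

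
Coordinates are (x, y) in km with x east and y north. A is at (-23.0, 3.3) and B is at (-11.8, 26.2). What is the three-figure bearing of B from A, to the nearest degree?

026°

Δeast = -11.8 − -23.0 = 11.20; Δnorth = 26.2 − 3.3 = 22.90.
Bearing = atan2(Δeast, Δnorth) mod 360° = 26.06° ≈ 026°.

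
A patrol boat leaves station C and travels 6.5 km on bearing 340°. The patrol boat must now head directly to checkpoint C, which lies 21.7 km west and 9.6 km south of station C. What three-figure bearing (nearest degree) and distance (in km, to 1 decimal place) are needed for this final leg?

Leg 1 (340°, 6.5 km): east 6.5 sin 340° = -2.22, north 6.5 cos 340° = 6.11
Current position: (-2.22, 6.11). Target: (-21.7, -9.6). Remaining: Δeast = -19.48, Δnorth = -15.71.
Bearing = atan2(-19.48, -15.71) mod 360° = 231.11°; distance = √((-19.48)² + (-15.71)²) = 25.022 km.

231°, 25.0 km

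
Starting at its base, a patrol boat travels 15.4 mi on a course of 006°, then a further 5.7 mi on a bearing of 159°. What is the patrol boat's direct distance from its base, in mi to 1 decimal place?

10.6 mi

Leg 1 (006°, 15.4 mi): east 15.4 sin 6° = 1.61, north 15.4 cos 6° = 15.32
Leg 2 (159°, 5.7 mi): east 5.7 sin 159° = 2.04, north 5.7 cos 159° = -5.32
Net: 3.65 east, 9.99 north. Distance = √((3.65)² + (9.99)²) = 10.641 mi.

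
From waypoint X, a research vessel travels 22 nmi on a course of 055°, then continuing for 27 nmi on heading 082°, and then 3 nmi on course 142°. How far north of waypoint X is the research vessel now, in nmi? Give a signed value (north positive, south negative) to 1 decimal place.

14.0 nmi

Leg 1 (055°, 22 nmi): east 22 sin 55° = 18.02, north 22 cos 55° = 12.62
Leg 2 (082°, 27 nmi): east 27 sin 82° = 26.74, north 27 cos 82° = 3.76
Leg 3 (142°, 3 nmi): east 3 sin 142° = 1.85, north 3 cos 142° = -2.36
Net north component: 14.01 nmi.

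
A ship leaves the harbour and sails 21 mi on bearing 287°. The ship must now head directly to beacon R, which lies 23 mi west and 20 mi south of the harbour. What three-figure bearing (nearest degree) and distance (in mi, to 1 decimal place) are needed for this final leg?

Leg 1 (287°, 21 mi): east 21 sin 287° = -20.08, north 21 cos 287° = 6.14
Current position: (-20.08, 6.14). Target: (-23, -20). Remaining: Δeast = -2.92, Δnorth = -26.14.
Bearing = atan2(-2.92, -26.14) mod 360° = 186.37°; distance = √((-2.92)² + (-26.14)²) = 26.302 mi.

186°, 26.3 mi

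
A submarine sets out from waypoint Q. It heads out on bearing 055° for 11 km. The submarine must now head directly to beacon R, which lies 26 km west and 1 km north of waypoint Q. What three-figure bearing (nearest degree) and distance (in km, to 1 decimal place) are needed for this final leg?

Leg 1 (055°, 11 km): east 11 sin 55° = 9.01, north 11 cos 55° = 6.31
Current position: (9.01, 6.31). Target: (-26, 1). Remaining: Δeast = -35.01, Δnorth = -5.31.
Bearing = atan2(-35.01, -5.31) mod 360° = 261.38°; distance = √((-35.01)² + (-5.31)²) = 35.411 km.

261°, 35.4 km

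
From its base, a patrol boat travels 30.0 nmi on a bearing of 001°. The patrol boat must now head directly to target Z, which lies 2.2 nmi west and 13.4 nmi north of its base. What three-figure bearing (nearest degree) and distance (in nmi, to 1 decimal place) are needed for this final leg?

Leg 1 (001°, 30.0 nmi): east 30.0 sin 1° = 0.52, north 30.0 cos 1° = 30.00
Current position: (0.52, 30.00). Target: (-2.2, 13.4). Remaining: Δeast = -2.72, Δnorth = -16.60.
Bearing = atan2(-2.72, -16.60) mod 360° = 189.32°; distance = √((-2.72)² + (-16.60)²) = 16.817 nmi.

189°, 16.8 nmi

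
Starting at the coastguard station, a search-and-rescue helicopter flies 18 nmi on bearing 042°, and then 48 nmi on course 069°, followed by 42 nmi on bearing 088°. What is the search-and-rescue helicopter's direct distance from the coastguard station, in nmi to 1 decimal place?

Leg 1 (042°, 18 nmi): east 18 sin 42° = 12.04, north 18 cos 42° = 13.38
Leg 2 (069°, 48 nmi): east 48 sin 69° = 44.81, north 48 cos 69° = 17.20
Leg 3 (088°, 42 nmi): east 42 sin 88° = 41.97, north 42 cos 88° = 1.47
Net: 98.83 east, 32.04 north. Distance = √((98.83)² + (32.04)²) = 103.896 nmi.

103.9 nmi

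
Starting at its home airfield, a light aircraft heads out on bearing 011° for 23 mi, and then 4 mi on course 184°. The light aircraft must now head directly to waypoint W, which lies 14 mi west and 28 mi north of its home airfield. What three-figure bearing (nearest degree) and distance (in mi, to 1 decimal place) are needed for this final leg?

Leg 1 (011°, 23 mi): east 23 sin 11° = 4.39, north 23 cos 11° = 22.58
Leg 2 (184°, 4 mi): east 4 sin 184° = -0.28, north 4 cos 184° = -3.99
Current position: (4.11, 18.59). Target: (-14, 28). Remaining: Δeast = -18.11, Δnorth = 9.41.
Bearing = atan2(-18.11, 9.41) mod 360° = 297.46°; distance = √((-18.11)² + (9.41)²) = 20.410 mi.

297°, 20.4 mi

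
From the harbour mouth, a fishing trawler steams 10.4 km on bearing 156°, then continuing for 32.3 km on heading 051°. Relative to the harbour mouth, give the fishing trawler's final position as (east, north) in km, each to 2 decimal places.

Leg 1 (156°, 10.4 km): east 10.4 sin 156° = 4.23, north 10.4 cos 156° = -9.50
Leg 2 (051°, 32.3 km): east 32.3 sin 51° = 25.10, north 32.3 cos 51° = 20.33
Summing: 29.33 km east, 10.83 km north → (29.33, 10.83).

(29.33, 10.83)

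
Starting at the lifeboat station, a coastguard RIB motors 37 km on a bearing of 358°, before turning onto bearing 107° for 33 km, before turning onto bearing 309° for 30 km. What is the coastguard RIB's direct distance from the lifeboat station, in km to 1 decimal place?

Leg 1 (358°, 37 km): east 37 sin 358° = -1.29, north 37 cos 358° = 36.98
Leg 2 (107°, 33 km): east 33 sin 107° = 31.56, north 33 cos 107° = -9.65
Leg 3 (309°, 30 km): east 30 sin 309° = -23.31, north 30 cos 309° = 18.88
Net: 6.95 east, 46.21 north. Distance = √((6.95)² + (46.21)²) = 46.729 km.

46.7 km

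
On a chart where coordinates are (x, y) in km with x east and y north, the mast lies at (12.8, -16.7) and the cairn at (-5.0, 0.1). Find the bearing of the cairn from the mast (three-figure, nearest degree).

313°

Δeast = -5.0 − 12.8 = -17.80; Δnorth = 0.1 − -16.7 = 16.80.
Bearing = atan2(Δeast, Δnorth) mod 360° = 313.34° ≈ 313°.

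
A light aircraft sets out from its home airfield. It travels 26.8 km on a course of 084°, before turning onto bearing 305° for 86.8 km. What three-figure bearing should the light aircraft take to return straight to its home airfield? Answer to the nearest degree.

140°

Leg 1 (084°, 26.8 km): east 26.8 sin 84° = 26.65, north 26.8 cos 84° = 2.80
Leg 2 (305°, 86.8 km): east 86.8 sin 305° = -71.10, north 86.8 cos 305° = 49.79
Net displacement: -44.45 east, 52.59 north. Direction back to start is (44.45, -52.59): bearing = atan2(44.45, -52.59) mod 360° = 139.79° ≈ 140°.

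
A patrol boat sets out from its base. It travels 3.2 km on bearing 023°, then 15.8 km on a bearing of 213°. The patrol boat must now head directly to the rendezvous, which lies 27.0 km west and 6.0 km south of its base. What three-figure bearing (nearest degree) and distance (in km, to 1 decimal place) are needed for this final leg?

282°, 20.1 km

Leg 1 (023°, 3.2 km): east 3.2 sin 23° = 1.25, north 3.2 cos 23° = 2.95
Leg 2 (213°, 15.8 km): east 15.8 sin 213° = -8.61, north 15.8 cos 213° = -13.25
Current position: (-7.35, -10.31). Target: (-27.0, -6.0). Remaining: Δeast = -19.65, Δnorth = 4.31.
Bearing = atan2(-19.65, 4.31) mod 360° = 282.36°; distance = √((-19.65)² + (4.31)²) = 20.111 km.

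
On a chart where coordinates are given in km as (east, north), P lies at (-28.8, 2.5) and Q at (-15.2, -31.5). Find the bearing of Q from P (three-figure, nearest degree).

158°

Δeast = -15.2 − -28.8 = 13.60; Δnorth = -31.5 − 2.5 = -34.00.
Bearing = atan2(Δeast, Δnorth) mod 360° = 158.20° ≈ 158°.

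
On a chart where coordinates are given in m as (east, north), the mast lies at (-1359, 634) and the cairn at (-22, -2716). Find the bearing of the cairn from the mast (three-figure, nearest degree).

158°

Δeast = -22 − -1359 = 1337.00; Δnorth = -2716 − 634 = -3350.00.
Bearing = atan2(Δeast, Δnorth) mod 360° = 158.24° ≈ 158°.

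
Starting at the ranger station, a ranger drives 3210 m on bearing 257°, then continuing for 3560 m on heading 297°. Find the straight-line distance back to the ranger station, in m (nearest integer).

Leg 1 (257°, 3210 m): east 3210 sin 257° = -3127.73, north 3210 cos 257° = -722.09
Leg 2 (297°, 3560 m): east 3560 sin 297° = -3171.98, north 3560 cos 297° = 1616.21
Net: -6299.71 east, 894.11 north. Distance = √((-6299.71)² + (894.11)²) = 6362.845 m.

6363 m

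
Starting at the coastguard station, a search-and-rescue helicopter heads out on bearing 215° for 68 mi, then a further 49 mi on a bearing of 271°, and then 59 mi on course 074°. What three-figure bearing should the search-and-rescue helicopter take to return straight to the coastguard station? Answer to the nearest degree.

039°

Leg 1 (215°, 68 mi): east 68 sin 215° = -39.00, north 68 cos 215° = -55.70
Leg 2 (271°, 49 mi): east 49 sin 271° = -48.99, north 49 cos 271° = 0.86
Leg 3 (074°, 59 mi): east 59 sin 74° = 56.71, north 59 cos 74° = 16.26
Net displacement: -31.28 east, -38.58 north. Direction back to start is (31.28, 38.58): bearing = atan2(31.28, 38.58) mod 360° = 39.03° ≈ 039°.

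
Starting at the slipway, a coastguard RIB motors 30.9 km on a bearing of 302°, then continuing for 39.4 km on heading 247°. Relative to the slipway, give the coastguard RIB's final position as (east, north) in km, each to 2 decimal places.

Leg 1 (302°, 30.9 km): east 30.9 sin 302° = -26.20, north 30.9 cos 302° = 16.37
Leg 2 (247°, 39.4 km): east 39.4 sin 247° = -36.27, north 39.4 cos 247° = -15.39
Summing: -62.47 km east, 0.98 km north → (-62.47, 0.98).

(-62.47, 0.98)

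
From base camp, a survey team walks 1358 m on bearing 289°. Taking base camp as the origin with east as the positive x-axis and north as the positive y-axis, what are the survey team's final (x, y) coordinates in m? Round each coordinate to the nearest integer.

(-1284, 442)

Leg 1 (289°, 1358 m): east 1358 sin 289° = -1284.01, north 1358 cos 289° = 442.12
Summing: -1284.01 m east, 442.12 m north → (-1284, 442).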